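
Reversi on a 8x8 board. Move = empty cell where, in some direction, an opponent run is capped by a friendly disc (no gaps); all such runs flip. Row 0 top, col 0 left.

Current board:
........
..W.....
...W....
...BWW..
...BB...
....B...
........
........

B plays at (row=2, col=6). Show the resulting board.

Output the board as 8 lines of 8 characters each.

Answer: ........
..W.....
...W..B.
...BWB..
...BB...
....B...
........
........

Derivation:
Place B at (2,6); scan 8 dirs for brackets.
Dir NW: first cell '.' (not opp) -> no flip
Dir N: first cell '.' (not opp) -> no flip
Dir NE: first cell '.' (not opp) -> no flip
Dir W: first cell '.' (not opp) -> no flip
Dir E: first cell '.' (not opp) -> no flip
Dir SW: opp run (3,5) capped by B -> flip
Dir S: first cell '.' (not opp) -> no flip
Dir SE: first cell '.' (not opp) -> no flip
All flips: (3,5)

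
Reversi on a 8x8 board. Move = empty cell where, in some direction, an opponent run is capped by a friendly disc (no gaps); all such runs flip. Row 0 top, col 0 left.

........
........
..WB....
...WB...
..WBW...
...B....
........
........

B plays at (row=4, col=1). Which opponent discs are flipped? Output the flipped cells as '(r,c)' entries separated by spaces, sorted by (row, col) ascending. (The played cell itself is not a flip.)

Answer: (4,2)

Derivation:
Dir NW: first cell '.' (not opp) -> no flip
Dir N: first cell '.' (not opp) -> no flip
Dir NE: first cell '.' (not opp) -> no flip
Dir W: first cell '.' (not opp) -> no flip
Dir E: opp run (4,2) capped by B -> flip
Dir SW: first cell '.' (not opp) -> no flip
Dir S: first cell '.' (not opp) -> no flip
Dir SE: first cell '.' (not opp) -> no flip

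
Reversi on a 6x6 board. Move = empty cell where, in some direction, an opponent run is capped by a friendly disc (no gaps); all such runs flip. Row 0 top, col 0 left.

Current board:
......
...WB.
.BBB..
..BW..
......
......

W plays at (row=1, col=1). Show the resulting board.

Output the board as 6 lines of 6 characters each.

Answer: ......
.W.WB.
.BWB..
..BW..
......
......

Derivation:
Place W at (1,1); scan 8 dirs for brackets.
Dir NW: first cell '.' (not opp) -> no flip
Dir N: first cell '.' (not opp) -> no flip
Dir NE: first cell '.' (not opp) -> no flip
Dir W: first cell '.' (not opp) -> no flip
Dir E: first cell '.' (not opp) -> no flip
Dir SW: first cell '.' (not opp) -> no flip
Dir S: opp run (2,1), next='.' -> no flip
Dir SE: opp run (2,2) capped by W -> flip
All flips: (2,2)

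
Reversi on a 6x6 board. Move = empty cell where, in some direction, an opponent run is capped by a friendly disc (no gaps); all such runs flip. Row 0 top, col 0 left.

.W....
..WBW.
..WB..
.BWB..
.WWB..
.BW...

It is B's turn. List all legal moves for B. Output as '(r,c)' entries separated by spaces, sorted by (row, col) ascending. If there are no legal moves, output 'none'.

Answer: (0,5) (1,1) (1,5) (2,1) (4,0) (5,0) (5,3)

Derivation:
(0,0): no bracket -> illegal
(0,2): no bracket -> illegal
(0,3): no bracket -> illegal
(0,4): no bracket -> illegal
(0,5): flips 1 -> legal
(1,0): no bracket -> illegal
(1,1): flips 2 -> legal
(1,5): flips 1 -> legal
(2,1): flips 2 -> legal
(2,4): no bracket -> illegal
(2,5): no bracket -> illegal
(3,0): no bracket -> illegal
(4,0): flips 2 -> legal
(5,0): flips 2 -> legal
(5,3): flips 2 -> legal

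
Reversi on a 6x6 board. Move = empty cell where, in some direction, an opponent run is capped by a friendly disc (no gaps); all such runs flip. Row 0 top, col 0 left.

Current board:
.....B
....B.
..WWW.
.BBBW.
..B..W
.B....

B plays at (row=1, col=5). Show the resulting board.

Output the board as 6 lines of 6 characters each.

Answer: .....B
....BB
..WWB.
.BBBW.
..B..W
.B....

Derivation:
Place B at (1,5); scan 8 dirs for brackets.
Dir NW: first cell '.' (not opp) -> no flip
Dir N: first cell 'B' (not opp) -> no flip
Dir NE: edge -> no flip
Dir W: first cell 'B' (not opp) -> no flip
Dir E: edge -> no flip
Dir SW: opp run (2,4) capped by B -> flip
Dir S: first cell '.' (not opp) -> no flip
Dir SE: edge -> no flip
All flips: (2,4)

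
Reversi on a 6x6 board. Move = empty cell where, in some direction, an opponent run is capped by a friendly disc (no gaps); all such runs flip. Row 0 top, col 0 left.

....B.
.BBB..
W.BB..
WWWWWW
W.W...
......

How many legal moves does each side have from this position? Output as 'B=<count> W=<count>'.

Answer: B=5 W=5

Derivation:
-- B to move --
(1,0): no bracket -> illegal
(2,1): no bracket -> illegal
(2,4): no bracket -> illegal
(2,5): no bracket -> illegal
(4,1): flips 1 -> legal
(4,3): flips 1 -> legal
(4,4): flips 1 -> legal
(4,5): flips 1 -> legal
(5,0): no bracket -> illegal
(5,1): no bracket -> illegal
(5,2): flips 2 -> legal
(5,3): no bracket -> illegal
B mobility = 5
-- W to move --
(0,0): flips 2 -> legal
(0,1): flips 2 -> legal
(0,2): flips 3 -> legal
(0,3): flips 2 -> legal
(0,5): no bracket -> illegal
(1,0): no bracket -> illegal
(1,4): flips 1 -> legal
(1,5): no bracket -> illegal
(2,1): no bracket -> illegal
(2,4): no bracket -> illegal
W mobility = 5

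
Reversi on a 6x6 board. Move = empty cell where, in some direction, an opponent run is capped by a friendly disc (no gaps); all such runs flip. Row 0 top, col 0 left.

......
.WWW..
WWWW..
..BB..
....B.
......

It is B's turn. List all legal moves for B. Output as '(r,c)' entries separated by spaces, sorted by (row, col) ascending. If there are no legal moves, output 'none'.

(0,0): flips 2 -> legal
(0,1): no bracket -> illegal
(0,2): flips 2 -> legal
(0,3): flips 2 -> legal
(0,4): no bracket -> illegal
(1,0): flips 1 -> legal
(1,4): flips 1 -> legal
(2,4): no bracket -> illegal
(3,0): no bracket -> illegal
(3,1): no bracket -> illegal
(3,4): no bracket -> illegal

Answer: (0,0) (0,2) (0,3) (1,0) (1,4)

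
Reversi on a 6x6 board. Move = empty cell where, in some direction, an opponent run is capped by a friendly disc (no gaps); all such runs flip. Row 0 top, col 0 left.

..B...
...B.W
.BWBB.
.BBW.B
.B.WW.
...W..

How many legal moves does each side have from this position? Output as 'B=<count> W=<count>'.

-- B to move --
(0,4): no bracket -> illegal
(0,5): no bracket -> illegal
(1,1): no bracket -> illegal
(1,2): flips 1 -> legal
(1,4): no bracket -> illegal
(2,5): no bracket -> illegal
(3,4): flips 1 -> legal
(4,2): flips 1 -> legal
(4,5): no bracket -> illegal
(5,2): no bracket -> illegal
(5,4): flips 1 -> legal
(5,5): no bracket -> illegal
B mobility = 4
-- W to move --
(0,1): no bracket -> illegal
(0,3): flips 2 -> legal
(0,4): flips 1 -> legal
(1,0): flips 2 -> legal
(1,1): no bracket -> illegal
(1,2): no bracket -> illegal
(1,4): no bracket -> illegal
(2,0): flips 1 -> legal
(2,5): flips 2 -> legal
(3,0): flips 2 -> legal
(3,4): no bracket -> illegal
(4,0): flips 1 -> legal
(4,2): flips 1 -> legal
(4,5): no bracket -> illegal
(5,0): no bracket -> illegal
(5,1): no bracket -> illegal
(5,2): no bracket -> illegal
W mobility = 8

Answer: B=4 W=8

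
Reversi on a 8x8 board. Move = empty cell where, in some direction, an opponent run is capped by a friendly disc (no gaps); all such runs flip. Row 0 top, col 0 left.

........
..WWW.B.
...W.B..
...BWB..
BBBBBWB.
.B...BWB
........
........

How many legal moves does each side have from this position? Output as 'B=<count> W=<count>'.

-- B to move --
(0,1): no bracket -> illegal
(0,2): no bracket -> illegal
(0,3): flips 3 -> legal
(0,4): no bracket -> illegal
(0,5): no bracket -> illegal
(1,1): no bracket -> illegal
(1,5): no bracket -> illegal
(2,1): no bracket -> illegal
(2,2): no bracket -> illegal
(2,4): flips 1 -> legal
(3,2): no bracket -> illegal
(3,6): no bracket -> illegal
(4,7): no bracket -> illegal
(5,4): no bracket -> illegal
(6,5): no bracket -> illegal
(6,6): flips 1 -> legal
(6,7): no bracket -> illegal
B mobility = 3
-- W to move --
(0,5): no bracket -> illegal
(0,6): no bracket -> illegal
(0,7): flips 2 -> legal
(1,5): flips 2 -> legal
(1,7): no bracket -> illegal
(2,2): no bracket -> illegal
(2,4): no bracket -> illegal
(2,6): no bracket -> illegal
(2,7): no bracket -> illegal
(3,0): no bracket -> illegal
(3,1): no bracket -> illegal
(3,2): flips 1 -> legal
(3,6): flips 3 -> legal
(3,7): no bracket -> illegal
(4,7): flips 1 -> legal
(5,0): no bracket -> illegal
(5,2): flips 1 -> legal
(5,3): flips 2 -> legal
(5,4): flips 2 -> legal
(6,0): no bracket -> illegal
(6,1): no bracket -> illegal
(6,2): no bracket -> illegal
(6,4): no bracket -> illegal
(6,5): flips 1 -> legal
(6,6): no bracket -> illegal
(6,7): no bracket -> illegal
W mobility = 9

Answer: B=3 W=9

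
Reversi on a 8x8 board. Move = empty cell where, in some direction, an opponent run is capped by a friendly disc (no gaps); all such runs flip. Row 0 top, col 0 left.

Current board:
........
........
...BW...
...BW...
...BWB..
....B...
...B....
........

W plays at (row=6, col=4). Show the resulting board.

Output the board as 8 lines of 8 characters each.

Answer: ........
........
...BW...
...BW...
...BWB..
....W...
...BW...
........

Derivation:
Place W at (6,4); scan 8 dirs for brackets.
Dir NW: first cell '.' (not opp) -> no flip
Dir N: opp run (5,4) capped by W -> flip
Dir NE: first cell '.' (not opp) -> no flip
Dir W: opp run (6,3), next='.' -> no flip
Dir E: first cell '.' (not opp) -> no flip
Dir SW: first cell '.' (not opp) -> no flip
Dir S: first cell '.' (not opp) -> no flip
Dir SE: first cell '.' (not opp) -> no flip
All flips: (5,4)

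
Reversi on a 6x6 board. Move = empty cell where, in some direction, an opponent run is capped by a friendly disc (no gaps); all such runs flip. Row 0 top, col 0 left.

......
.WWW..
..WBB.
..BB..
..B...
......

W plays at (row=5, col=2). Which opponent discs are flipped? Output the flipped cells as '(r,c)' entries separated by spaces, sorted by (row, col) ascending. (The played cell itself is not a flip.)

Answer: (3,2) (4,2)

Derivation:
Dir NW: first cell '.' (not opp) -> no flip
Dir N: opp run (4,2) (3,2) capped by W -> flip
Dir NE: first cell '.' (not opp) -> no flip
Dir W: first cell '.' (not opp) -> no flip
Dir E: first cell '.' (not opp) -> no flip
Dir SW: edge -> no flip
Dir S: edge -> no flip
Dir SE: edge -> no flip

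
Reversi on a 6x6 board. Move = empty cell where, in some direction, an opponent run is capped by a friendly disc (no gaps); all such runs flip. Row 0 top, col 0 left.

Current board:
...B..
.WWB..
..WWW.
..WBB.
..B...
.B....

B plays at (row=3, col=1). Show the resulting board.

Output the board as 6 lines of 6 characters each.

Answer: ...B..
.WWB..
..BWW.
.BBBB.
..B...
.B....

Derivation:
Place B at (3,1); scan 8 dirs for brackets.
Dir NW: first cell '.' (not opp) -> no flip
Dir N: first cell '.' (not opp) -> no flip
Dir NE: opp run (2,2) capped by B -> flip
Dir W: first cell '.' (not opp) -> no flip
Dir E: opp run (3,2) capped by B -> flip
Dir SW: first cell '.' (not opp) -> no flip
Dir S: first cell '.' (not opp) -> no flip
Dir SE: first cell 'B' (not opp) -> no flip
All flips: (2,2) (3,2)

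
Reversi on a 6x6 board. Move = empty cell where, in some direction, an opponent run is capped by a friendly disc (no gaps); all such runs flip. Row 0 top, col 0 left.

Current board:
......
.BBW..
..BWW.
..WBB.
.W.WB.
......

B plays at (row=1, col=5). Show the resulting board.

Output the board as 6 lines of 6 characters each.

Answer: ......
.BBW.B
..BWB.
..WBB.
.W.WB.
......

Derivation:
Place B at (1,5); scan 8 dirs for brackets.
Dir NW: first cell '.' (not opp) -> no flip
Dir N: first cell '.' (not opp) -> no flip
Dir NE: edge -> no flip
Dir W: first cell '.' (not opp) -> no flip
Dir E: edge -> no flip
Dir SW: opp run (2,4) capped by B -> flip
Dir S: first cell '.' (not opp) -> no flip
Dir SE: edge -> no flip
All flips: (2,4)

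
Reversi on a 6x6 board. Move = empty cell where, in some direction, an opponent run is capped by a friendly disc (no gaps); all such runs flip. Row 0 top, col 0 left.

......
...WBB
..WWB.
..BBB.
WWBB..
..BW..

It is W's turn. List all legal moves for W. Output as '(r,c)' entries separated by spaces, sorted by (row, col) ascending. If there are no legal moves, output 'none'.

(0,3): no bracket -> illegal
(0,4): no bracket -> illegal
(0,5): flips 1 -> legal
(2,1): no bracket -> illegal
(2,5): flips 1 -> legal
(3,1): flips 1 -> legal
(3,5): flips 1 -> legal
(4,4): flips 3 -> legal
(4,5): flips 1 -> legal
(5,1): flips 1 -> legal
(5,4): no bracket -> illegal

Answer: (0,5) (2,5) (3,1) (3,5) (4,4) (4,5) (5,1)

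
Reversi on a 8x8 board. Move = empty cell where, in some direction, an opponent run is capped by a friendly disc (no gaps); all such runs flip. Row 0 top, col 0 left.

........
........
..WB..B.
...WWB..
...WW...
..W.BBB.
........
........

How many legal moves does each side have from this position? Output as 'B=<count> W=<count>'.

-- B to move --
(1,1): flips 3 -> legal
(1,2): no bracket -> illegal
(1,3): no bracket -> illegal
(2,1): flips 1 -> legal
(2,4): flips 2 -> legal
(2,5): no bracket -> illegal
(3,1): no bracket -> illegal
(3,2): flips 3 -> legal
(4,1): no bracket -> illegal
(4,2): no bracket -> illegal
(4,5): flips 1 -> legal
(5,1): no bracket -> illegal
(5,3): flips 3 -> legal
(6,1): no bracket -> illegal
(6,2): no bracket -> illegal
(6,3): no bracket -> illegal
B mobility = 6
-- W to move --
(1,2): flips 1 -> legal
(1,3): flips 1 -> legal
(1,4): no bracket -> illegal
(1,5): no bracket -> illegal
(1,6): no bracket -> illegal
(1,7): flips 2 -> legal
(2,4): flips 1 -> legal
(2,5): no bracket -> illegal
(2,7): no bracket -> illegal
(3,2): no bracket -> illegal
(3,6): flips 1 -> legal
(3,7): no bracket -> illegal
(4,5): no bracket -> illegal
(4,6): no bracket -> illegal
(4,7): no bracket -> illegal
(5,3): no bracket -> illegal
(5,7): no bracket -> illegal
(6,3): no bracket -> illegal
(6,4): flips 1 -> legal
(6,5): flips 1 -> legal
(6,6): flips 1 -> legal
(6,7): no bracket -> illegal
W mobility = 8

Answer: B=6 W=8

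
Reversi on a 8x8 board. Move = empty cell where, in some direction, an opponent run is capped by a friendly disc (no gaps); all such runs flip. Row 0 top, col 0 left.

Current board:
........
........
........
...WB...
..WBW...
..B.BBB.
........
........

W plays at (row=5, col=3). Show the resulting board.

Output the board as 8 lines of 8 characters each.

Answer: ........
........
........
...WB...
..WWW...
..BWBBB.
........
........

Derivation:
Place W at (5,3); scan 8 dirs for brackets.
Dir NW: first cell 'W' (not opp) -> no flip
Dir N: opp run (4,3) capped by W -> flip
Dir NE: first cell 'W' (not opp) -> no flip
Dir W: opp run (5,2), next='.' -> no flip
Dir E: opp run (5,4) (5,5) (5,6), next='.' -> no flip
Dir SW: first cell '.' (not opp) -> no flip
Dir S: first cell '.' (not opp) -> no flip
Dir SE: first cell '.' (not opp) -> no flip
All flips: (4,3)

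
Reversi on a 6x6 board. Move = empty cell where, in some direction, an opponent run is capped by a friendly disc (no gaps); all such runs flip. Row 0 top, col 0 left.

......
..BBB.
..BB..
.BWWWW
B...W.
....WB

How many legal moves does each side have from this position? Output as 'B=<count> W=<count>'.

Answer: B=5 W=6

Derivation:
-- B to move --
(2,1): no bracket -> illegal
(2,4): no bracket -> illegal
(2,5): no bracket -> illegal
(4,1): flips 1 -> legal
(4,2): flips 1 -> legal
(4,3): flips 1 -> legal
(4,5): flips 1 -> legal
(5,3): flips 1 -> legal
B mobility = 5
-- W to move --
(0,1): flips 2 -> legal
(0,2): flips 2 -> legal
(0,3): flips 2 -> legal
(0,4): no bracket -> illegal
(0,5): flips 2 -> legal
(1,1): flips 1 -> legal
(1,5): no bracket -> illegal
(2,0): no bracket -> illegal
(2,1): no bracket -> illegal
(2,4): no bracket -> illegal
(2,5): no bracket -> illegal
(3,0): flips 1 -> legal
(4,1): no bracket -> illegal
(4,2): no bracket -> illegal
(4,5): no bracket -> illegal
(5,0): no bracket -> illegal
(5,1): no bracket -> illegal
W mobility = 6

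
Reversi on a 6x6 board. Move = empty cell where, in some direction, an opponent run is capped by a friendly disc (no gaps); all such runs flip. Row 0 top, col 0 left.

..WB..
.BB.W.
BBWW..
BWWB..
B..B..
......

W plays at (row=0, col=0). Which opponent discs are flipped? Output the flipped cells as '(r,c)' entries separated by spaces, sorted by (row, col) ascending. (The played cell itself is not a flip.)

Dir NW: edge -> no flip
Dir N: edge -> no flip
Dir NE: edge -> no flip
Dir W: edge -> no flip
Dir E: first cell '.' (not opp) -> no flip
Dir SW: edge -> no flip
Dir S: first cell '.' (not opp) -> no flip
Dir SE: opp run (1,1) capped by W -> flip

Answer: (1,1)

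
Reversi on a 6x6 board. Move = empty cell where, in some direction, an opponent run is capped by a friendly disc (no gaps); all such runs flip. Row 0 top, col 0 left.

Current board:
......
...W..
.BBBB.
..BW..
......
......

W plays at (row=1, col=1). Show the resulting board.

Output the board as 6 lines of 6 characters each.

Place W at (1,1); scan 8 dirs for brackets.
Dir NW: first cell '.' (not opp) -> no flip
Dir N: first cell '.' (not opp) -> no flip
Dir NE: first cell '.' (not opp) -> no flip
Dir W: first cell '.' (not opp) -> no flip
Dir E: first cell '.' (not opp) -> no flip
Dir SW: first cell '.' (not opp) -> no flip
Dir S: opp run (2,1), next='.' -> no flip
Dir SE: opp run (2,2) capped by W -> flip
All flips: (2,2)

Answer: ......
.W.W..
.BWBB.
..BW..
......
......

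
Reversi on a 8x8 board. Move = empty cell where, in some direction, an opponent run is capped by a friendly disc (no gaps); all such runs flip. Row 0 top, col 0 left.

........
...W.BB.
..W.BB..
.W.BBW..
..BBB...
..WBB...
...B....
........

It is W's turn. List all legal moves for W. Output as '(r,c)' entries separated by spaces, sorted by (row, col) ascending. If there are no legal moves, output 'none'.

Answer: (0,5) (0,7) (3,2) (5,5) (6,2) (6,4) (7,4)

Derivation:
(0,4): no bracket -> illegal
(0,5): flips 2 -> legal
(0,6): no bracket -> illegal
(0,7): flips 4 -> legal
(1,4): no bracket -> illegal
(1,7): no bracket -> illegal
(2,3): no bracket -> illegal
(2,6): no bracket -> illegal
(2,7): no bracket -> illegal
(3,2): flips 3 -> legal
(3,6): no bracket -> illegal
(4,1): no bracket -> illegal
(4,5): no bracket -> illegal
(5,1): no bracket -> illegal
(5,5): flips 4 -> legal
(6,2): flips 2 -> legal
(6,4): flips 2 -> legal
(6,5): no bracket -> illegal
(7,2): no bracket -> illegal
(7,3): no bracket -> illegal
(7,4): flips 1 -> legal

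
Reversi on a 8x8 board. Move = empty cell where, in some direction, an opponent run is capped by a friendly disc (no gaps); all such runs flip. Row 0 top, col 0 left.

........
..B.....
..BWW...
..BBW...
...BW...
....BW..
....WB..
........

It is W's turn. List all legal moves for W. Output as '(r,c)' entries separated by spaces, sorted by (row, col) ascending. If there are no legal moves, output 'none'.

Answer: (0,1) (1,1) (2,1) (3,1) (4,1) (4,2) (5,2) (5,3) (6,6) (7,5)

Derivation:
(0,1): flips 1 -> legal
(0,2): no bracket -> illegal
(0,3): no bracket -> illegal
(1,1): flips 2 -> legal
(1,3): no bracket -> illegal
(2,1): flips 1 -> legal
(3,1): flips 2 -> legal
(4,1): flips 1 -> legal
(4,2): flips 2 -> legal
(4,5): no bracket -> illegal
(5,2): flips 1 -> legal
(5,3): flips 3 -> legal
(5,6): no bracket -> illegal
(6,3): no bracket -> illegal
(6,6): flips 1 -> legal
(7,4): no bracket -> illegal
(7,5): flips 1 -> legal
(7,6): no bracket -> illegal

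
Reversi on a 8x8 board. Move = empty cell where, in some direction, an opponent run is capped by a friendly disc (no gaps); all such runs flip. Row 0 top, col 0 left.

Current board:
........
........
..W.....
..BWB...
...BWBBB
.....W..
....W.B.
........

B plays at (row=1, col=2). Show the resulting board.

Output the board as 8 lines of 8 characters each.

Place B at (1,2); scan 8 dirs for brackets.
Dir NW: first cell '.' (not opp) -> no flip
Dir N: first cell '.' (not opp) -> no flip
Dir NE: first cell '.' (not opp) -> no flip
Dir W: first cell '.' (not opp) -> no flip
Dir E: first cell '.' (not opp) -> no flip
Dir SW: first cell '.' (not opp) -> no flip
Dir S: opp run (2,2) capped by B -> flip
Dir SE: first cell '.' (not opp) -> no flip
All flips: (2,2)

Answer: ........
..B.....
..B.....
..BWB...
...BWBBB
.....W..
....W.B.
........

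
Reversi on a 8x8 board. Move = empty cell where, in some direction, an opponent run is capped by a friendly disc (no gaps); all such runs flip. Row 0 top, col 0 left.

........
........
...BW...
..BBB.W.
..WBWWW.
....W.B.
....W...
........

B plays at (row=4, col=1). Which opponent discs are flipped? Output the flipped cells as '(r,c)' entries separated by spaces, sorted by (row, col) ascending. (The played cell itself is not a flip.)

Dir NW: first cell '.' (not opp) -> no flip
Dir N: first cell '.' (not opp) -> no flip
Dir NE: first cell 'B' (not opp) -> no flip
Dir W: first cell '.' (not opp) -> no flip
Dir E: opp run (4,2) capped by B -> flip
Dir SW: first cell '.' (not opp) -> no flip
Dir S: first cell '.' (not opp) -> no flip
Dir SE: first cell '.' (not opp) -> no flip

Answer: (4,2)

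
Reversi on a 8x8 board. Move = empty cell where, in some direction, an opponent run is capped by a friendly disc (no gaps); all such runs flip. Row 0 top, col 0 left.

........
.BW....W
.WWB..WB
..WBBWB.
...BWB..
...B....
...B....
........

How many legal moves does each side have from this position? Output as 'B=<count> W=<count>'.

Answer: B=11 W=12

Derivation:
-- B to move --
(0,1): flips 1 -> legal
(0,2): no bracket -> illegal
(0,3): no bracket -> illegal
(0,6): no bracket -> illegal
(0,7): flips 1 -> legal
(1,0): flips 2 -> legal
(1,3): flips 1 -> legal
(1,5): no bracket -> illegal
(1,6): flips 1 -> legal
(2,0): flips 2 -> legal
(2,4): no bracket -> illegal
(2,5): flips 2 -> legal
(3,0): no bracket -> illegal
(3,1): flips 2 -> legal
(3,7): no bracket -> illegal
(4,1): flips 1 -> legal
(4,2): no bracket -> illegal
(4,6): no bracket -> illegal
(5,4): flips 1 -> legal
(5,5): flips 1 -> legal
B mobility = 11
-- W to move --
(0,0): flips 1 -> legal
(0,1): flips 1 -> legal
(0,2): no bracket -> illegal
(1,0): flips 1 -> legal
(1,3): no bracket -> illegal
(1,4): flips 1 -> legal
(1,6): no bracket -> illegal
(2,0): no bracket -> illegal
(2,4): flips 2 -> legal
(2,5): no bracket -> illegal
(3,7): flips 2 -> legal
(4,2): flips 1 -> legal
(4,6): flips 2 -> legal
(4,7): no bracket -> illegal
(5,2): no bracket -> illegal
(5,4): flips 1 -> legal
(5,5): flips 1 -> legal
(5,6): flips 3 -> legal
(6,2): flips 1 -> legal
(6,4): no bracket -> illegal
(7,2): no bracket -> illegal
(7,3): no bracket -> illegal
(7,4): no bracket -> illegal
W mobility = 12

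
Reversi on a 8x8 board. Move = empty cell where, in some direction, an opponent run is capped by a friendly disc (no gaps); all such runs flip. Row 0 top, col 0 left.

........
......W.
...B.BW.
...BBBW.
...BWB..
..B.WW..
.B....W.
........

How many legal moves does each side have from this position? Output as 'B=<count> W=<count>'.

Answer: B=10 W=8

Derivation:
-- B to move --
(0,5): no bracket -> illegal
(0,6): no bracket -> illegal
(0,7): flips 1 -> legal
(1,5): no bracket -> illegal
(1,7): flips 1 -> legal
(2,7): flips 2 -> legal
(3,7): flips 1 -> legal
(4,6): no bracket -> illegal
(4,7): flips 1 -> legal
(5,3): flips 1 -> legal
(5,6): no bracket -> illegal
(5,7): no bracket -> illegal
(6,3): flips 1 -> legal
(6,4): flips 2 -> legal
(6,5): flips 2 -> legal
(6,7): no bracket -> illegal
(7,5): no bracket -> illegal
(7,6): no bracket -> illegal
(7,7): flips 3 -> legal
B mobility = 10
-- W to move --
(1,2): no bracket -> illegal
(1,3): no bracket -> illegal
(1,4): flips 1 -> legal
(1,5): flips 3 -> legal
(2,2): flips 1 -> legal
(2,4): flips 2 -> legal
(3,2): flips 4 -> legal
(4,1): no bracket -> illegal
(4,2): flips 1 -> legal
(4,6): flips 1 -> legal
(5,0): no bracket -> illegal
(5,1): no bracket -> illegal
(5,3): no bracket -> illegal
(5,6): no bracket -> illegal
(6,0): no bracket -> illegal
(6,2): no bracket -> illegal
(6,3): no bracket -> illegal
(7,0): flips 5 -> legal
(7,1): no bracket -> illegal
(7,2): no bracket -> illegal
W mobility = 8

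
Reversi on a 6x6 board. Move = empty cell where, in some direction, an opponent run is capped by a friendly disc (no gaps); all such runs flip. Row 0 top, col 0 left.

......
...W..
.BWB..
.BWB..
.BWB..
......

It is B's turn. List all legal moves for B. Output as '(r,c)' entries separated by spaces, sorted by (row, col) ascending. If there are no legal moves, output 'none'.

(0,2): no bracket -> illegal
(0,3): flips 1 -> legal
(0,4): flips 2 -> legal
(1,1): flips 1 -> legal
(1,2): no bracket -> illegal
(1,4): no bracket -> illegal
(2,4): no bracket -> illegal
(5,1): flips 1 -> legal
(5,2): no bracket -> illegal
(5,3): flips 1 -> legal

Answer: (0,3) (0,4) (1,1) (5,1) (5,3)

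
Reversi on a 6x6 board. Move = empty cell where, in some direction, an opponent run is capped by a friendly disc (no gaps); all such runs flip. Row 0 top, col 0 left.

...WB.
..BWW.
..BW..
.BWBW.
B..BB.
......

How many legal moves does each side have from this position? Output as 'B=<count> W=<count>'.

-- B to move --
(0,2): flips 1 -> legal
(0,5): no bracket -> illegal
(1,5): flips 2 -> legal
(2,1): flips 1 -> legal
(2,4): flips 3 -> legal
(2,5): flips 1 -> legal
(3,5): flips 1 -> legal
(4,1): no bracket -> illegal
(4,2): flips 1 -> legal
(4,5): flips 2 -> legal
B mobility = 8
-- W to move --
(0,1): flips 1 -> legal
(0,2): flips 2 -> legal
(0,5): flips 1 -> legal
(1,1): flips 1 -> legal
(1,5): no bracket -> illegal
(2,0): no bracket -> illegal
(2,1): flips 2 -> legal
(2,4): no bracket -> illegal
(3,0): flips 1 -> legal
(3,5): no bracket -> illegal
(4,1): no bracket -> illegal
(4,2): no bracket -> illegal
(4,5): no bracket -> illegal
(5,0): no bracket -> illegal
(5,1): no bracket -> illegal
(5,2): flips 1 -> legal
(5,3): flips 2 -> legal
(5,4): flips 2 -> legal
(5,5): no bracket -> illegal
W mobility = 9

Answer: B=8 W=9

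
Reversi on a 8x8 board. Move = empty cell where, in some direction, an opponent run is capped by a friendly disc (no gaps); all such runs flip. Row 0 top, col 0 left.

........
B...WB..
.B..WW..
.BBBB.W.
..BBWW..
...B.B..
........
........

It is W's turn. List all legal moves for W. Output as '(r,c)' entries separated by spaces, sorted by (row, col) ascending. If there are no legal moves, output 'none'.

Answer: (0,5) (0,6) (1,6) (2,2) (2,3) (4,1) (5,1) (5,2) (6,2) (6,5) (6,6)

Derivation:
(0,0): no bracket -> illegal
(0,1): no bracket -> illegal
(0,4): no bracket -> illegal
(0,5): flips 1 -> legal
(0,6): flips 1 -> legal
(1,1): no bracket -> illegal
(1,2): no bracket -> illegal
(1,6): flips 1 -> legal
(2,0): no bracket -> illegal
(2,2): flips 1 -> legal
(2,3): flips 1 -> legal
(2,6): no bracket -> illegal
(3,0): no bracket -> illegal
(3,5): no bracket -> illegal
(4,0): no bracket -> illegal
(4,1): flips 2 -> legal
(4,6): no bracket -> illegal
(5,1): flips 2 -> legal
(5,2): flips 2 -> legal
(5,4): no bracket -> illegal
(5,6): no bracket -> illegal
(6,2): flips 1 -> legal
(6,3): no bracket -> illegal
(6,4): no bracket -> illegal
(6,5): flips 1 -> legal
(6,6): flips 1 -> legal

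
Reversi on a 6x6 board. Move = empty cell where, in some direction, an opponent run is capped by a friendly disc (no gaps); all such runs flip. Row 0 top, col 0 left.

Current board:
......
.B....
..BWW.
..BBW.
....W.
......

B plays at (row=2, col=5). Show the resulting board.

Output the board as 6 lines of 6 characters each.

Answer: ......
.B....
..BBBB
..BBW.
....W.
......

Derivation:
Place B at (2,5); scan 8 dirs for brackets.
Dir NW: first cell '.' (not opp) -> no flip
Dir N: first cell '.' (not opp) -> no flip
Dir NE: edge -> no flip
Dir W: opp run (2,4) (2,3) capped by B -> flip
Dir E: edge -> no flip
Dir SW: opp run (3,4), next='.' -> no flip
Dir S: first cell '.' (not opp) -> no flip
Dir SE: edge -> no flip
All flips: (2,3) (2,4)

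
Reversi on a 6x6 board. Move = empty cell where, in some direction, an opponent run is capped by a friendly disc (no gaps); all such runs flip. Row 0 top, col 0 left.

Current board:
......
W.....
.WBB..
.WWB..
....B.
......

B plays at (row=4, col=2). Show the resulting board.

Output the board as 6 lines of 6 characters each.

Answer: ......
W.....
.WBB..
.WBB..
..B.B.
......

Derivation:
Place B at (4,2); scan 8 dirs for brackets.
Dir NW: opp run (3,1), next='.' -> no flip
Dir N: opp run (3,2) capped by B -> flip
Dir NE: first cell 'B' (not opp) -> no flip
Dir W: first cell '.' (not opp) -> no flip
Dir E: first cell '.' (not opp) -> no flip
Dir SW: first cell '.' (not opp) -> no flip
Dir S: first cell '.' (not opp) -> no flip
Dir SE: first cell '.' (not opp) -> no flip
All flips: (3,2)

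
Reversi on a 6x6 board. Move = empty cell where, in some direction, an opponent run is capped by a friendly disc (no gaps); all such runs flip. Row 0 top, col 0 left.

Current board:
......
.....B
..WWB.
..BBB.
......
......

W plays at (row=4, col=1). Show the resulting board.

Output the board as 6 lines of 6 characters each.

Place W at (4,1); scan 8 dirs for brackets.
Dir NW: first cell '.' (not opp) -> no flip
Dir N: first cell '.' (not opp) -> no flip
Dir NE: opp run (3,2) capped by W -> flip
Dir W: first cell '.' (not opp) -> no flip
Dir E: first cell '.' (not opp) -> no flip
Dir SW: first cell '.' (not opp) -> no flip
Dir S: first cell '.' (not opp) -> no flip
Dir SE: first cell '.' (not opp) -> no flip
All flips: (3,2)

Answer: ......
.....B
..WWB.
..WBB.
.W....
......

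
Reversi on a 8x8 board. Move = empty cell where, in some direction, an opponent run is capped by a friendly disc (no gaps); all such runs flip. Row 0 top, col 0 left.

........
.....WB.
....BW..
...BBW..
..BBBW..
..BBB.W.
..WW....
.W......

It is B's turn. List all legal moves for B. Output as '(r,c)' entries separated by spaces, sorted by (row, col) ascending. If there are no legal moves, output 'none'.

(0,4): no bracket -> illegal
(0,5): no bracket -> illegal
(0,6): flips 1 -> legal
(1,4): flips 1 -> legal
(2,6): flips 2 -> legal
(3,6): flips 2 -> legal
(4,6): flips 2 -> legal
(4,7): no bracket -> illegal
(5,1): no bracket -> illegal
(5,5): no bracket -> illegal
(5,7): no bracket -> illegal
(6,0): no bracket -> illegal
(6,1): no bracket -> illegal
(6,4): no bracket -> illegal
(6,5): no bracket -> illegal
(6,6): no bracket -> illegal
(6,7): flips 2 -> legal
(7,0): no bracket -> illegal
(7,2): flips 2 -> legal
(7,3): flips 1 -> legal
(7,4): flips 1 -> legal

Answer: (0,6) (1,4) (2,6) (3,6) (4,6) (6,7) (7,2) (7,3) (7,4)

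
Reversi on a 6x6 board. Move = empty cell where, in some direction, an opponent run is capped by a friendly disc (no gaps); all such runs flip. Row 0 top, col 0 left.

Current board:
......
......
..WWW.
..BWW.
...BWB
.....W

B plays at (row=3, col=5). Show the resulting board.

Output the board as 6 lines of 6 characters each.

Answer: ......
......
..WWW.
..BBBB
...BWB
.....W

Derivation:
Place B at (3,5); scan 8 dirs for brackets.
Dir NW: opp run (2,4), next='.' -> no flip
Dir N: first cell '.' (not opp) -> no flip
Dir NE: edge -> no flip
Dir W: opp run (3,4) (3,3) capped by B -> flip
Dir E: edge -> no flip
Dir SW: opp run (4,4), next='.' -> no flip
Dir S: first cell 'B' (not opp) -> no flip
Dir SE: edge -> no flip
All flips: (3,3) (3,4)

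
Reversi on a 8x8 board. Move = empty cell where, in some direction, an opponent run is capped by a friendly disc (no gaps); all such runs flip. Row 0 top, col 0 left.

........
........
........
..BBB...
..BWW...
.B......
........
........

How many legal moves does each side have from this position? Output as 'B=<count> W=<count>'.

-- B to move --
(3,5): no bracket -> illegal
(4,5): flips 2 -> legal
(5,2): flips 1 -> legal
(5,3): flips 1 -> legal
(5,4): flips 2 -> legal
(5,5): flips 1 -> legal
B mobility = 5
-- W to move --
(2,1): flips 1 -> legal
(2,2): flips 1 -> legal
(2,3): flips 1 -> legal
(2,4): flips 1 -> legal
(2,5): flips 1 -> legal
(3,1): no bracket -> illegal
(3,5): no bracket -> illegal
(4,0): no bracket -> illegal
(4,1): flips 1 -> legal
(4,5): no bracket -> illegal
(5,0): no bracket -> illegal
(5,2): no bracket -> illegal
(5,3): no bracket -> illegal
(6,0): no bracket -> illegal
(6,1): no bracket -> illegal
(6,2): no bracket -> illegal
W mobility = 6

Answer: B=5 W=6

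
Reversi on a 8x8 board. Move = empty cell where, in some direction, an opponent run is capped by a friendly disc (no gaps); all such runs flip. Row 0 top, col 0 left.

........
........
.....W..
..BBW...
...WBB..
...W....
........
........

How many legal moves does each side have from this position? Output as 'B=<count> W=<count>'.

-- B to move --
(1,4): no bracket -> illegal
(1,5): no bracket -> illegal
(1,6): no bracket -> illegal
(2,3): flips 1 -> legal
(2,4): flips 1 -> legal
(2,6): no bracket -> illegal
(3,5): flips 1 -> legal
(3,6): no bracket -> illegal
(4,2): flips 1 -> legal
(5,2): no bracket -> illegal
(5,4): flips 1 -> legal
(6,2): flips 1 -> legal
(6,3): flips 2 -> legal
(6,4): no bracket -> illegal
B mobility = 7
-- W to move --
(2,1): flips 1 -> legal
(2,2): no bracket -> illegal
(2,3): flips 1 -> legal
(2,4): no bracket -> illegal
(3,1): flips 2 -> legal
(3,5): flips 1 -> legal
(3,6): no bracket -> illegal
(4,1): no bracket -> illegal
(4,2): no bracket -> illegal
(4,6): flips 2 -> legal
(5,4): flips 1 -> legal
(5,5): no bracket -> illegal
(5,6): flips 1 -> legal
W mobility = 7

Answer: B=7 W=7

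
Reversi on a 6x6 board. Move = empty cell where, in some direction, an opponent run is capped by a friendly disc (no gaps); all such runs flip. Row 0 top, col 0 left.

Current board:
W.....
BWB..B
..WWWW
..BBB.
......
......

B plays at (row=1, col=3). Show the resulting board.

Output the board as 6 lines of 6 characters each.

Answer: W.....
BWBB.B
..WBWW
..BBB.
......
......

Derivation:
Place B at (1,3); scan 8 dirs for brackets.
Dir NW: first cell '.' (not opp) -> no flip
Dir N: first cell '.' (not opp) -> no flip
Dir NE: first cell '.' (not opp) -> no flip
Dir W: first cell 'B' (not opp) -> no flip
Dir E: first cell '.' (not opp) -> no flip
Dir SW: opp run (2,2), next='.' -> no flip
Dir S: opp run (2,3) capped by B -> flip
Dir SE: opp run (2,4), next='.' -> no flip
All flips: (2,3)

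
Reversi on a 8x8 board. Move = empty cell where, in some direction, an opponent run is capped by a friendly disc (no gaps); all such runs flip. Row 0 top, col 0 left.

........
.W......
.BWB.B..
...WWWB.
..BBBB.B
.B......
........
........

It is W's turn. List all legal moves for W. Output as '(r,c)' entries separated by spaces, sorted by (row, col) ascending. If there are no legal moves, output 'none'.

(1,0): no bracket -> illegal
(1,2): flips 1 -> legal
(1,3): flips 1 -> legal
(1,4): no bracket -> illegal
(1,5): flips 1 -> legal
(1,6): flips 1 -> legal
(2,0): flips 1 -> legal
(2,4): flips 1 -> legal
(2,6): no bracket -> illegal
(2,7): no bracket -> illegal
(3,0): no bracket -> illegal
(3,1): flips 1 -> legal
(3,2): no bracket -> illegal
(3,7): flips 1 -> legal
(4,0): no bracket -> illegal
(4,1): no bracket -> illegal
(4,6): no bracket -> illegal
(5,0): no bracket -> illegal
(5,2): flips 1 -> legal
(5,3): flips 2 -> legal
(5,4): flips 1 -> legal
(5,5): flips 2 -> legal
(5,6): flips 1 -> legal
(5,7): no bracket -> illegal
(6,0): flips 2 -> legal
(6,1): no bracket -> illegal
(6,2): no bracket -> illegal

Answer: (1,2) (1,3) (1,5) (1,6) (2,0) (2,4) (3,1) (3,7) (5,2) (5,3) (5,4) (5,5) (5,6) (6,0)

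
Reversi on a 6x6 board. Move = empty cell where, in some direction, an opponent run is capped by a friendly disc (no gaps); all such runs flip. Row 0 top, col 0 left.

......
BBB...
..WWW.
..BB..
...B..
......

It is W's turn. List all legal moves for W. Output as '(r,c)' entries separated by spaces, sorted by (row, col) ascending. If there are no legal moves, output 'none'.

Answer: (0,0) (0,1) (0,2) (4,1) (4,2) (4,4) (5,3)

Derivation:
(0,0): flips 1 -> legal
(0,1): flips 1 -> legal
(0,2): flips 1 -> legal
(0,3): no bracket -> illegal
(1,3): no bracket -> illegal
(2,0): no bracket -> illegal
(2,1): no bracket -> illegal
(3,1): no bracket -> illegal
(3,4): no bracket -> illegal
(4,1): flips 1 -> legal
(4,2): flips 2 -> legal
(4,4): flips 1 -> legal
(5,2): no bracket -> illegal
(5,3): flips 2 -> legal
(5,4): no bracket -> illegal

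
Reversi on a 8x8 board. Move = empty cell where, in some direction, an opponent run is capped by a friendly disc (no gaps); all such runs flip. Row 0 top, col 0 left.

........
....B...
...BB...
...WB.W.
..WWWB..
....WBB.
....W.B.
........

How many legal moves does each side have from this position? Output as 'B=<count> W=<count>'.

Answer: B=10 W=8

Derivation:
-- B to move --
(2,2): flips 2 -> legal
(2,5): no bracket -> illegal
(2,6): no bracket -> illegal
(2,7): flips 1 -> legal
(3,1): no bracket -> illegal
(3,2): flips 1 -> legal
(3,5): no bracket -> illegal
(3,7): no bracket -> illegal
(4,1): flips 3 -> legal
(4,6): no bracket -> illegal
(4,7): no bracket -> illegal
(5,1): flips 2 -> legal
(5,2): flips 1 -> legal
(5,3): flips 3 -> legal
(6,3): flips 1 -> legal
(6,5): no bracket -> illegal
(7,3): flips 1 -> legal
(7,4): flips 3 -> legal
(7,5): no bracket -> illegal
B mobility = 10
-- W to move --
(0,3): no bracket -> illegal
(0,4): flips 3 -> legal
(0,5): no bracket -> illegal
(1,2): no bracket -> illegal
(1,3): flips 1 -> legal
(1,5): flips 1 -> legal
(2,2): no bracket -> illegal
(2,5): flips 1 -> legal
(3,2): no bracket -> illegal
(3,5): flips 1 -> legal
(4,6): flips 2 -> legal
(4,7): no bracket -> illegal
(5,7): flips 2 -> legal
(6,5): no bracket -> illegal
(6,7): no bracket -> illegal
(7,5): no bracket -> illegal
(7,6): no bracket -> illegal
(7,7): flips 2 -> legal
W mobility = 8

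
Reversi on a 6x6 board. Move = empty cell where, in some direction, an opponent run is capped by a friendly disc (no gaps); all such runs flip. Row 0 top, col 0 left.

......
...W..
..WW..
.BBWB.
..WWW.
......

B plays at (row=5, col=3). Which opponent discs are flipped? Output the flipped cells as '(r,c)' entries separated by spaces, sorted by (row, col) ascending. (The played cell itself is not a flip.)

Answer: (4,2)

Derivation:
Dir NW: opp run (4,2) capped by B -> flip
Dir N: opp run (4,3) (3,3) (2,3) (1,3), next='.' -> no flip
Dir NE: opp run (4,4), next='.' -> no flip
Dir W: first cell '.' (not opp) -> no flip
Dir E: first cell '.' (not opp) -> no flip
Dir SW: edge -> no flip
Dir S: edge -> no flip
Dir SE: edge -> no flip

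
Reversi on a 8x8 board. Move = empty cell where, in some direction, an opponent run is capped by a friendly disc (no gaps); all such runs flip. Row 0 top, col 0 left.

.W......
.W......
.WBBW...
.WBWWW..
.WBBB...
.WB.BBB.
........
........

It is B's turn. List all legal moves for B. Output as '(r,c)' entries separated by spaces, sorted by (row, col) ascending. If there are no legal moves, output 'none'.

(0,0): flips 1 -> legal
(0,2): no bracket -> illegal
(1,0): flips 1 -> legal
(1,2): no bracket -> illegal
(1,3): no bracket -> illegal
(1,4): flips 2 -> legal
(1,5): flips 2 -> legal
(2,0): flips 2 -> legal
(2,5): flips 2 -> legal
(2,6): flips 1 -> legal
(3,0): flips 2 -> legal
(3,6): flips 3 -> legal
(4,0): flips 2 -> legal
(4,5): flips 1 -> legal
(4,6): no bracket -> illegal
(5,0): flips 2 -> legal
(6,0): flips 1 -> legal
(6,1): no bracket -> illegal
(6,2): no bracket -> illegal

Answer: (0,0) (1,0) (1,4) (1,5) (2,0) (2,5) (2,6) (3,0) (3,6) (4,0) (4,5) (5,0) (6,0)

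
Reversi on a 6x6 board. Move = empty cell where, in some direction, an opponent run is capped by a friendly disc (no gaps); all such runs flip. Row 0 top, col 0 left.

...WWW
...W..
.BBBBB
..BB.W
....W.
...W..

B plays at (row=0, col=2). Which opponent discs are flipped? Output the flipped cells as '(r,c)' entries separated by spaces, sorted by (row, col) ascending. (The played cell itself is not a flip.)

Dir NW: edge -> no flip
Dir N: edge -> no flip
Dir NE: edge -> no flip
Dir W: first cell '.' (not opp) -> no flip
Dir E: opp run (0,3) (0,4) (0,5), next=edge -> no flip
Dir SW: first cell '.' (not opp) -> no flip
Dir S: first cell '.' (not opp) -> no flip
Dir SE: opp run (1,3) capped by B -> flip

Answer: (1,3)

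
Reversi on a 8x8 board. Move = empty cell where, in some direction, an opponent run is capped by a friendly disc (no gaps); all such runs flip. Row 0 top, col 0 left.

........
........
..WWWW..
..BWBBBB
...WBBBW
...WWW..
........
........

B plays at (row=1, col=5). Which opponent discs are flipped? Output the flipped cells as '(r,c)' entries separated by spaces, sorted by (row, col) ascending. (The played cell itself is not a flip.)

Answer: (2,5)

Derivation:
Dir NW: first cell '.' (not opp) -> no flip
Dir N: first cell '.' (not opp) -> no flip
Dir NE: first cell '.' (not opp) -> no flip
Dir W: first cell '.' (not opp) -> no flip
Dir E: first cell '.' (not opp) -> no flip
Dir SW: opp run (2,4) (3,3), next='.' -> no flip
Dir S: opp run (2,5) capped by B -> flip
Dir SE: first cell '.' (not opp) -> no flip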